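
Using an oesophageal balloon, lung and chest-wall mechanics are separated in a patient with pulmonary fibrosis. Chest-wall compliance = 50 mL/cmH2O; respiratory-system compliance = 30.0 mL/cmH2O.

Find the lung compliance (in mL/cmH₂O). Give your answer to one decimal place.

75.0

1/CL = 1/Crs − 1/Ccw.
1/CL = 1/30.0 − 1/50 = 0.01333.
CL = 75.019 mL/cmH2O.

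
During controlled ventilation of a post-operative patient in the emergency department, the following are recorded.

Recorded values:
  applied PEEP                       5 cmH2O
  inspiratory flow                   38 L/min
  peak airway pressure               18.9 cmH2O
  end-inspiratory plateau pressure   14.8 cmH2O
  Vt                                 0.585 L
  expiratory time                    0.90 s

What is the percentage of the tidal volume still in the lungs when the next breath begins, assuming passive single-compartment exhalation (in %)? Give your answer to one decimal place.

9.7

Flow: 38 L/min ÷ 60 = 0.6333 L/s.
R = (PIP − Pplat)/V̇ = (18.9 − 14.8) / 0.6333 = 4.1/0.6333 = 6.474 cmH2O·s/L.
C = Vt/(Pplat − PEEP) = 585.0 / (14.8 − 5) = 585.0/9.8 = 59.694 mL/cmH2O.
τ = R × C = 6.474 × 0.05969 L/cmH2O = 0.3864 s.
Fraction remaining at end-expiration = e^(−Te/τ) = e^(−0.90/0.3864) = 0.09737 → 9.737%.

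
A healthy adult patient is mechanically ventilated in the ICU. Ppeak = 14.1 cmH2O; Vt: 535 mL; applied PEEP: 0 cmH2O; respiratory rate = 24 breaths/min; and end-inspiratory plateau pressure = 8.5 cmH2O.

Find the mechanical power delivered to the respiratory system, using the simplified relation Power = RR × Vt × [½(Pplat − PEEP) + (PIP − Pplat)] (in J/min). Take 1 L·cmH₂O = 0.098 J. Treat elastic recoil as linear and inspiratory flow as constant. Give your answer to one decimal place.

Per-breath work = Vt × [½(Pplat−PEEP) + (PIP−Pplat)] = 0.535 × [0.5×8.5 + 5.6] = 0.535 × 9.85 = 5.27 L·cmH2O.
Power = 24 × 5.27 = 126.48 L·cmH2O/min.
× 0.098 J/(L·cmH2O) → 12.395 J/min.

12.4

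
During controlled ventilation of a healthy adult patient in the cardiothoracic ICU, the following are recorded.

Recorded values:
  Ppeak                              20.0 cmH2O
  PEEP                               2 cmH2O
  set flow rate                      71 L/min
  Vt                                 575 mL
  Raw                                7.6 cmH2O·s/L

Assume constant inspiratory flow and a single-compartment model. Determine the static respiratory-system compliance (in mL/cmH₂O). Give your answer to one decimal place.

63.8

Flow: 71 L/min ÷ 60 = 1.1833 L/s.
Equation of motion (constant flow): PIP = Vt/C + R·V̇ + PEEP.
Vt/C = PIP − R·V̇ − PEEP = 20.0 − 7.6×1.1833 − 2 = 20.0 − 8.993 − 2 = 9.007 cmH2O.
C = Vt / 9.007 = 575 / 9.007 = 63.839 mL/cmH2O.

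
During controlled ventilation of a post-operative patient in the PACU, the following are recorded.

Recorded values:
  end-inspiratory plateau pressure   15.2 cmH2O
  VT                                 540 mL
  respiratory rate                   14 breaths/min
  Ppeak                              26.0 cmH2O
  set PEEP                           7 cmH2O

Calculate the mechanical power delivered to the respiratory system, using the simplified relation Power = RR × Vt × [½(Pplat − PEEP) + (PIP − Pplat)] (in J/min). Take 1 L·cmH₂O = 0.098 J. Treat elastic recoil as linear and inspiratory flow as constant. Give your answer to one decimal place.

11.0

Per-breath work = Vt × [½(Pplat−PEEP) + (PIP−Pplat)] = 0.540 × [0.5×8.2 + 10.8] = 0.540 × 14.9 = 8.046 L·cmH2O.
Power = 14 × 8.046 = 112.64 L·cmH2O/min.
× 0.098 J/(L·cmH2O) → 11.039 J/min.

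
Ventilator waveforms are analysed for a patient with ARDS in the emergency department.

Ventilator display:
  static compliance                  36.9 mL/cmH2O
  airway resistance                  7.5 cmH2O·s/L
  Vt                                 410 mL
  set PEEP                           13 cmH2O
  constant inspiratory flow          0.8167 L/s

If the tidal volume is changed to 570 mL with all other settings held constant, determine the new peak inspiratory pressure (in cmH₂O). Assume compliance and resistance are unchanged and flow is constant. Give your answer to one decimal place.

34.6

PIP = Vt/C + R·V̇ + PEEP (constant-flow equation of motion).
Only the elastic term changes: ΔPIP = ΔVt / C = (570 − 410) / 36.9 = 4.336 cmH2O.
Original PIP = 410/36.9 + 7.5×0.8167 + 13 = 30.236 cmH2O; new PIP = 30.236 + (4.336) = 34.572 cmH2O.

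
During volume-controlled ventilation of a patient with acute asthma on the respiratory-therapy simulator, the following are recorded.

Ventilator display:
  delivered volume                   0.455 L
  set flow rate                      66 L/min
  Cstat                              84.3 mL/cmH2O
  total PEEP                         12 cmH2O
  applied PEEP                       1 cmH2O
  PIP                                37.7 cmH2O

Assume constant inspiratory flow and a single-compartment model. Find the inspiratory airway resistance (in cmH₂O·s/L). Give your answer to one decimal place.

18.5

Flow: 66 L/min ÷ 60 = 1.1 L/s.
Total PEEP = 12 cmH2O (set 1 + intrinsic 11); this is the baseline alveolar pressure.
Equation of motion (constant flow): PIP = Vt/C + R·V̇ + PEEP.
R·V̇ = PIP − Vt/C − PEEP = 37.7 − 455/84.3 − 12 = 37.7 − 5.397 − 12 = 20.303 cmH2O.
R = 20.303 / 1.1 = 18.457 cmH2O·s/L.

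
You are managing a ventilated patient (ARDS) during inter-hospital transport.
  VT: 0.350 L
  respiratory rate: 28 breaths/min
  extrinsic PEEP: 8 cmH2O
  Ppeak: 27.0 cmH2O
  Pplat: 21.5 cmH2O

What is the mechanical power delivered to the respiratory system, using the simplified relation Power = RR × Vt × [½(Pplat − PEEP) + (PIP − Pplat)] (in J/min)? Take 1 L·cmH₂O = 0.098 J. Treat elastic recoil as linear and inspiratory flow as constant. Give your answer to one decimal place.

Per-breath work = Vt × [½(Pplat−PEEP) + (PIP−Pplat)] = 0.350 × [0.5×13.5 + 5.5] = 0.350 × 12.25 = 4.288 L·cmH2O.
Power = 28 × 4.288 = 120.06 L·cmH2O/min.
× 0.098 J/(L·cmH2O) → 11.766 J/min.

11.8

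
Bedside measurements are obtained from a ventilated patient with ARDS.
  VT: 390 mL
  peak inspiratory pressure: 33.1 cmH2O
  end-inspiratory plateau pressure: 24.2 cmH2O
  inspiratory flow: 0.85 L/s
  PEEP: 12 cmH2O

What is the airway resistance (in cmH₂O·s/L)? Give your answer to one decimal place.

10.5

Raw = (PIP − Pplat) / flow = (33.1 − 24.2) / 0.85 = 8.9 / 0.85 = 10.471 cmH2O·s/L.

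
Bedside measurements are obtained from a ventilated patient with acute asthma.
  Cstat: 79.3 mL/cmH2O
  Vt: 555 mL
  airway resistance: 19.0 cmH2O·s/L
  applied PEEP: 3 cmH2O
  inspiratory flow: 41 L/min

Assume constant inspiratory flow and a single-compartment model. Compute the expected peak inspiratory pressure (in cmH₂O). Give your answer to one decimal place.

Flow: 41 L/min ÷ 60 = 0.6833 L/s.
Equation of motion (constant flow): PIP = Vt/C + R·V̇ + PEEP.
PIP = 555/79.3 + 19.0×0.6833 + 3 = 6.999 + 12.983 + 3 = 22.982 cmH2O.

23.0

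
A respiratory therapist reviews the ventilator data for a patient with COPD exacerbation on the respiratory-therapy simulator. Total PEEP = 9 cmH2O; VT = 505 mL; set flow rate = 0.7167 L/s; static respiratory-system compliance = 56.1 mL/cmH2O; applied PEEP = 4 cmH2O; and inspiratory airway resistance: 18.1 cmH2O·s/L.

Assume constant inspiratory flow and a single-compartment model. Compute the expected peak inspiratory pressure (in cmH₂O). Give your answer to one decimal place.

31.0

Total PEEP = 9 cmH2O (set 4 + intrinsic 5); this is the baseline alveolar pressure.
Equation of motion (constant flow): PIP = Vt/C + R·V̇ + PEEP.
PIP = 505/56.1 + 18.1×0.7167 + 9 = 9.002 + 12.972 + 9 = 30.974 cmH2O.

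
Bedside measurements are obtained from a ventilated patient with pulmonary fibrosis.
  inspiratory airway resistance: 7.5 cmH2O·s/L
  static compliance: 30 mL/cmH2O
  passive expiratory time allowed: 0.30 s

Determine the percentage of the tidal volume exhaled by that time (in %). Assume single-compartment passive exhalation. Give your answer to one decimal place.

73.6

τ = R × C = 7.5 × 30 mL/cmH2O = 7.5 × 0.030 L/cmH2O = 0.225 s.
Passive exhalation: V(t)/V₀ = e^(−t/τ) = e^(−0.30/0.225) = 0.2636.
Fraction exhaled = 1 − 0.2636 = 0.7364 → 73.64%.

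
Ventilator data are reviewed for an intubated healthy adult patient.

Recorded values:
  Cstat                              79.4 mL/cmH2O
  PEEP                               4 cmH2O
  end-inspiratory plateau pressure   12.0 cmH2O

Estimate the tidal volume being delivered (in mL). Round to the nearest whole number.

Vt = Cstat × (Pplat − PEEP) = 79.4 × (12.0 − 4) = 79.4 × 8.0 = 635.2 mL.

635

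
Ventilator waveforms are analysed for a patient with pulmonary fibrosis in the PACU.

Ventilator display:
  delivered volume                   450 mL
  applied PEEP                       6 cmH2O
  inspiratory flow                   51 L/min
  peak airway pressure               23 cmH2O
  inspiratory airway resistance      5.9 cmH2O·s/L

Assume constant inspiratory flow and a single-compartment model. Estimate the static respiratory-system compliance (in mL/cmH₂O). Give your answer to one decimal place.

Flow: 51 L/min ÷ 60 = 0.85 L/s.
Equation of motion (constant flow): PIP = Vt/C + R·V̇ + PEEP.
Vt/C = PIP − R·V̇ − PEEP = 23 − 5.9×0.85 − 6 = 23 − 5.015 − 6 = 11.985 cmH2O.
C = Vt / 11.985 = 450 / 11.985 = 37.547 mL/cmH2O.

37.5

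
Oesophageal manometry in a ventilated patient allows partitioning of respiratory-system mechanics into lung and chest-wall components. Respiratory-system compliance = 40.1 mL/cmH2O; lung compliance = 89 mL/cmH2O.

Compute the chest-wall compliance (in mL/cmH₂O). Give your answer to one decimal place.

1/Ccw = 1/Crs − 1/CL.
1/Ccw = 1/40.1 − 1/89 = 0.0137.
Ccw = 72.993 mL/cmH2O.

73.0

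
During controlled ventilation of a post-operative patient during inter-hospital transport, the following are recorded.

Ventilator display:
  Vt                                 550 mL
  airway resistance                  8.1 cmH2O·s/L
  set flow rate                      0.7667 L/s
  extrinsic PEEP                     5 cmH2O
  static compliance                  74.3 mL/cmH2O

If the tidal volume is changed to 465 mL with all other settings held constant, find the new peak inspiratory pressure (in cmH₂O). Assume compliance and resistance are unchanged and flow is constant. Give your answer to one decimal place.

17.5

PIP = Vt/C + R·V̇ + PEEP (constant-flow equation of motion).
Only the elastic term changes: ΔPIP = ΔVt / C = (465 − 550) / 74.3 = -1.144 cmH2O.
Original PIP = 550/74.3 + 8.1×0.7667 + 5 = 18.613 cmH2O; new PIP = 18.613 + (-1.144) = 17.469 cmH2O.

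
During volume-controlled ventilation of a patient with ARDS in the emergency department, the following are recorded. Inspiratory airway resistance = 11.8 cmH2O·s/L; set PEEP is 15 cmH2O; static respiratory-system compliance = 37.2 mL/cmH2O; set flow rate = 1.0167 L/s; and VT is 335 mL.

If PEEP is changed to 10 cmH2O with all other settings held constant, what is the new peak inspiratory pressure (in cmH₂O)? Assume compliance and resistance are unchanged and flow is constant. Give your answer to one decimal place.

31.0

PIP = Vt/C + R·V̇ + PEEP (constant-flow equation of motion).
Only the baseline term changes: ΔPIP = ΔPEEP = 10 − 15 = -5.0 cmH2O.
Original PIP = 335/37.2 + 11.8×1.0167 + 15 = 36.002 cmH2O; new PIP = 36.002 + (-5.0) = 31.002 cmH2O.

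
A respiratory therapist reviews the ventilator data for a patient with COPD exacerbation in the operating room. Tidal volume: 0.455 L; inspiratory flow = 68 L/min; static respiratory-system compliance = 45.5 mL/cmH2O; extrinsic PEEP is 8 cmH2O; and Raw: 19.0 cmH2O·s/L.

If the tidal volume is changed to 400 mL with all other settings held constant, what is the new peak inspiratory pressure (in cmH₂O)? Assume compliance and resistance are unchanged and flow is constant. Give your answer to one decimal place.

38.3

Flow: 68 L/min ÷ 60 = 1.1333 L/s.
PIP = Vt/C + R·V̇ + PEEP (constant-flow equation of motion).
Only the elastic term changes: ΔPIP = ΔVt / C = (400 − 455) / 45.5 = -1.209 cmH2O.
Original PIP = 455/45.5 + 19.0×1.1333 + 8 = 39.533 cmH2O; new PIP = 39.533 + (-1.209) = 38.324 cmH2O.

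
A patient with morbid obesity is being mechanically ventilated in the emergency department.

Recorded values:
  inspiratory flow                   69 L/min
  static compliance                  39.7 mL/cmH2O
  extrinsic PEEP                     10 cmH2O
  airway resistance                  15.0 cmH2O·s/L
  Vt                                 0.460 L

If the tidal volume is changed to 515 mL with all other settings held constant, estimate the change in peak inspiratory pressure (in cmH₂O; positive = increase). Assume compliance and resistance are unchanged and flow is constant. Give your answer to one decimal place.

PIP = Vt/C + R·V̇ + PEEP (constant-flow equation of motion).
Only the elastic term changes: ΔPIP = ΔVt / C = (515 − 460) / 39.7 = 1.385 cmH2O.

1.4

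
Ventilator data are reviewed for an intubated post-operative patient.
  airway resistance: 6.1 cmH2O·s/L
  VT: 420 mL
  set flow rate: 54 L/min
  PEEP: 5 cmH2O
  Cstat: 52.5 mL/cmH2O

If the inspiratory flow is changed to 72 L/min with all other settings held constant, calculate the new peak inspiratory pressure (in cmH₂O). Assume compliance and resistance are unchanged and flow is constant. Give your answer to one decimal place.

Flow: 54 L/min ÷ 60 = 0.9 L/s.
New flow: 72 L/min ÷ 60 = 1.2 L/s.
PIP = Vt/C + R·V̇ + PEEP (constant-flow equation of motion).
Only the resistive term changes: ΔPIP = R × ΔV̇ = 6.1 × (1.2 − 0.9) = 6.1 × 0.3 = 1.83 cmH2O.
Original PIP = 420/52.5 + 6.1×0.9 + 5 = 18.49 cmH2O; new PIP = 18.49 + (1.83) = 20.32 cmH2O.

20.3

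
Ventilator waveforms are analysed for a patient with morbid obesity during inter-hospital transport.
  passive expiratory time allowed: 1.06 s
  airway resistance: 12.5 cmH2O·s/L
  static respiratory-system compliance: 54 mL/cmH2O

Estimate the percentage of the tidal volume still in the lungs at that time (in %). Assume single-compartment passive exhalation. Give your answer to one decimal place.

τ = R × C = 12.5 × 54 mL/cmH2O = 12.5 × 0.054 L/cmH2O = 0.675 s.
Passive exhalation: V(t)/V₀ = e^(−t/τ) = e^(−1.06/0.675) = 0.208.
Fraction remaining = 0.208 → 20.8%.

20.8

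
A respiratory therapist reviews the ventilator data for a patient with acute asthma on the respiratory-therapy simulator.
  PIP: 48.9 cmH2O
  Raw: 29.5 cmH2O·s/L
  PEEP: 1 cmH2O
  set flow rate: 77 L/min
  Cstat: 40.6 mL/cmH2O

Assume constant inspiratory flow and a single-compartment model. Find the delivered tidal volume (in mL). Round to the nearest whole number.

408

Flow: 77 L/min ÷ 60 = 1.2833 L/s.
Equation of motion (constant flow): PIP = Vt/C + R·V̇ + PEEP.
Vt/C = PIP − R·V̇ − PEEP = 48.9 − 37.857 − 1 = 10.043 cmH2O.
Vt = C × 10.043 = 40.6 × 10.043 = 407.75 mL.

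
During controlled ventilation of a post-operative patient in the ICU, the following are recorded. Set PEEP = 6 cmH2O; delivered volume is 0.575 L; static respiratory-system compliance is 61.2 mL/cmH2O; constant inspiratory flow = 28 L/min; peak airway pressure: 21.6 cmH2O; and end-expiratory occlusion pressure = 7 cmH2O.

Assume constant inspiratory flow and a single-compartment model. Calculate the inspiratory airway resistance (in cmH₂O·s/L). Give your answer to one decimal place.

Flow: 28 L/min ÷ 60 = 0.4667 L/s.
Total PEEP = 7 cmH2O (set 6 + intrinsic 1); this is the baseline alveolar pressure.
Equation of motion (constant flow): PIP = Vt/C + R·V̇ + PEEP.
R·V̇ = PIP − Vt/C − PEEP = 21.6 − 575/61.2 − 7 = 21.6 − 9.395 − 7 = 5.205 cmH2O.
R = 5.205 / 0.4667 = 11.153 cmH2O·s/L.

11.2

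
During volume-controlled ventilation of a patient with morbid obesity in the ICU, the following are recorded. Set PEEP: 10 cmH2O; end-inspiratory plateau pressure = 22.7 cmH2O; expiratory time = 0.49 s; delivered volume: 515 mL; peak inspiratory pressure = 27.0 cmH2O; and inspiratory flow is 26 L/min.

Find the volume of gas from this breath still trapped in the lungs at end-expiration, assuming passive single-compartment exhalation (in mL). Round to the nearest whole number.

Flow: 26 L/min ÷ 60 = 0.4333 L/s.
R = (PIP − Pplat)/V̇ = (27.0 − 22.7) / 0.4333 = 4.3/0.4333 = 9.924 cmH2O·s/L.
C = Vt/(Pplat − PEEP) = 515.0 / (22.7 − 10) = 515.0/12.7 = 40.551 mL/cmH2O.
τ = R × C = 9.924 × 0.04055 L/cmH2O = 0.4024 s.
Fraction remaining = e^(−Te/τ) = e^(−0.49/0.4024) = 0.2959.
Trapped volume = 515.0 × 0.2959 = 152.39 mL.

152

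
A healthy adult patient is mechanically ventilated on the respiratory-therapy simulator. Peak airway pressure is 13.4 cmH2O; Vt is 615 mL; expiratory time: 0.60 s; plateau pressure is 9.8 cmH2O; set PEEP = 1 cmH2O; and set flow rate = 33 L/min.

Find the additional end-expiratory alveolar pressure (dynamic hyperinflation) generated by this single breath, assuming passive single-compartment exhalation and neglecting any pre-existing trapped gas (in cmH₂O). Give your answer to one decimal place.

Flow: 33 L/min ÷ 60 = 0.55 L/s.
R = (PIP − Pplat)/V̇ = (13.4 − 9.8) / 0.55 = 3.6/0.55 = 6.545 cmH2O·s/L.
C = Vt/(Pplat − PEEP) = 615.0 / (9.8 − 1) = 615.0/8.8 = 69.886 mL/cmH2O.
τ = R × C = 6.545 × 0.06989 L/cmH2O = 0.4574 s.
Fraction remaining = e^(−Te/τ) = e^(−0.60/0.4574) = 0.2693; trapped volume = 615.0 × 0.2693 = 165.62 mL.
Additional alveolar pressure from trapping ≈ V_trapped / C = 165.62 / 69.886 = 2.37 cmH2O.

2.4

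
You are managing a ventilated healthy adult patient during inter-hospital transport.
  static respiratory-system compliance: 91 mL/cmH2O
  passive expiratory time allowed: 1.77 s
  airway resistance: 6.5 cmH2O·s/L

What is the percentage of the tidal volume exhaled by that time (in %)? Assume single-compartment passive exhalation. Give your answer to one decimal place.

τ = R × C = 6.5 × 91 mL/cmH2O = 6.5 × 0.091 L/cmH2O = 0.5915 s.
Passive exhalation: V(t)/V₀ = e^(−t/τ) = e^(−1.77/0.5915) = 0.05017.
Fraction exhaled = 1 − 0.05017 = 0.9498 → 94.98%.

95.0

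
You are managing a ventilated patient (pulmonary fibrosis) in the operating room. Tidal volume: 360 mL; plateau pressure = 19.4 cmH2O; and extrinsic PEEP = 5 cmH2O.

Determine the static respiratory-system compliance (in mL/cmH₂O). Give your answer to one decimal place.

25.0

Cstat = Vt / (Pplat − PEEP) = 360 / (19.4 − 5) = 360 / 14.4 = 25.0 mL/cmH2O.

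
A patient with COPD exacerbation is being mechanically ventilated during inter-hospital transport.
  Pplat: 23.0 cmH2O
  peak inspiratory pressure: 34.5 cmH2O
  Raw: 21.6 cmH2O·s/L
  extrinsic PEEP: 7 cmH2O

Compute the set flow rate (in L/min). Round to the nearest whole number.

32

flow = (PIP − Pplat) / Raw = (34.5 − 23.0) / 21.6 = 0.5324 L/s × 60 = 31.944 L/min.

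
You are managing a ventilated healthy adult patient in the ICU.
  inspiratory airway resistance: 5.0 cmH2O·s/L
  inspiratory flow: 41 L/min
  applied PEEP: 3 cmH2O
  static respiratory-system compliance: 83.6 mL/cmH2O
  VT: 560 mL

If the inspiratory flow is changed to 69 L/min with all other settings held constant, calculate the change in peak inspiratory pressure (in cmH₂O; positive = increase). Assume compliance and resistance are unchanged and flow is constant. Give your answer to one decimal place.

Flow: 41 L/min ÷ 60 = 0.6833 L/s.
New flow: 69 L/min ÷ 60 = 1.15 L/s.
PIP = Vt/C + R·V̇ + PEEP (constant-flow equation of motion).
Only the resistive term changes: ΔPIP = R × ΔV̇ = 5.0 × (1.15 − 0.6833) = 5.0 × 0.4667 = 2.334 cmH2O.

2.3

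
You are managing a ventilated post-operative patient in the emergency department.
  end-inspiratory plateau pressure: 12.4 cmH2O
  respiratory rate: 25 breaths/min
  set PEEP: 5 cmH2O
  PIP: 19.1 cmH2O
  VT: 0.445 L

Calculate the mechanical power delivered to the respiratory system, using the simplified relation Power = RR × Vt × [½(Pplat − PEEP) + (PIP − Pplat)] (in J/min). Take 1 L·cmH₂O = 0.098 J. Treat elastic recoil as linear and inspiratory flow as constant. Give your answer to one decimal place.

Per-breath work = Vt × [½(Pplat−PEEP) + (PIP−Pplat)] = 0.445 × [0.5×7.4 + 6.7] = 0.445 × 10.4 = 4.628 L·cmH2O.
Power = 25 × 4.628 = 115.7 L·cmH2O/min.
× 0.098 J/(L·cmH2O) → 11.339 J/min.

11.3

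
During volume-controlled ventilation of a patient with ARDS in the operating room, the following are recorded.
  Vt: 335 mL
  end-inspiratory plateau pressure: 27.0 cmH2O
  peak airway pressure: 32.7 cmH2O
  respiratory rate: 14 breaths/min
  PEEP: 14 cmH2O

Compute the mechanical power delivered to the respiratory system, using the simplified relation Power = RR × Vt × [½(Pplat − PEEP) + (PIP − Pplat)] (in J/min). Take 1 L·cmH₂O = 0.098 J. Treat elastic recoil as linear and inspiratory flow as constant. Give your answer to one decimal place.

5.6

Per-breath work = Vt × [½(Pplat−PEEP) + (PIP−Pplat)] = 0.335 × [0.5×13.0 + 5.7] = 0.335 × 12.2 = 4.087 L·cmH2O.
Power = 14 × 4.087 = 57.218 L·cmH2O/min.
× 0.098 J/(L·cmH2O) → 5.607 J/min.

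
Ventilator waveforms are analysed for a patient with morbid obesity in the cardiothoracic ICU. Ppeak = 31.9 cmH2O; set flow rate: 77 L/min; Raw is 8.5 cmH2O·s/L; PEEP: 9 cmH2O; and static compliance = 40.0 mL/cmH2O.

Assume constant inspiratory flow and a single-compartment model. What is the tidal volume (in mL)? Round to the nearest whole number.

Flow: 77 L/min ÷ 60 = 1.2833 L/s.
Equation of motion (constant flow): PIP = Vt/C + R·V̇ + PEEP.
Vt/C = PIP − R·V̇ − PEEP = 31.9 − 10.908 − 9 = 11.992 cmH2O.
Vt = C × 11.992 = 40.0 × 11.992 = 479.68 mL.

480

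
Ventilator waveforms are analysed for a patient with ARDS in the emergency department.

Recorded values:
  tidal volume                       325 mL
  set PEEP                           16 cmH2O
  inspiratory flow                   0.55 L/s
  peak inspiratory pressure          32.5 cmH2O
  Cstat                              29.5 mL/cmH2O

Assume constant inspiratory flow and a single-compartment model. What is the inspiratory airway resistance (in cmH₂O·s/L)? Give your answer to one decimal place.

Equation of motion (constant flow): PIP = Vt/C + R·V̇ + PEEP.
R·V̇ = PIP − Vt/C − PEEP = 32.5 − 325/29.5 − 16 = 32.5 − 11.017 − 16 = 5.483 cmH2O.
R = 5.483 / 0.55 = 9.969 cmH2O·s/L.

10.0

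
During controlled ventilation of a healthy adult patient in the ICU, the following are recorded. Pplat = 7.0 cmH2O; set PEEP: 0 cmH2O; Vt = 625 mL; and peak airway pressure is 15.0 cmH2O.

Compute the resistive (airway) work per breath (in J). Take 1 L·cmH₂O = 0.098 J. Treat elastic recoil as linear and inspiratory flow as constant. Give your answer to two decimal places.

0.49

With constant inspiratory flow the resistive pressure is constant at PIP − Pplat = 15.0 − 7.0 = 8.0 cmH2O, so resistive work = 8.0 × 0.625 = 5.0 L·cmH2O.
× 0.098 J/(L·cmH2O) → 0.49 J.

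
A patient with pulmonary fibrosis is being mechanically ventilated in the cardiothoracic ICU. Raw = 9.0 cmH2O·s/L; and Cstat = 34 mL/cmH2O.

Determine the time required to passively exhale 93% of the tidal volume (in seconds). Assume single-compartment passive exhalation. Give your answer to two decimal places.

τ = R × C = 9.0 × 34 mL/cmH2O = 9.0 × 0.034 L/cmH2O = 0.306 s.
Exhaled fraction f = 1 − e^(−t/τ) → t = −τ·ln(1 − f) = −0.306·ln(0.07) = 0.8137 s.

0.81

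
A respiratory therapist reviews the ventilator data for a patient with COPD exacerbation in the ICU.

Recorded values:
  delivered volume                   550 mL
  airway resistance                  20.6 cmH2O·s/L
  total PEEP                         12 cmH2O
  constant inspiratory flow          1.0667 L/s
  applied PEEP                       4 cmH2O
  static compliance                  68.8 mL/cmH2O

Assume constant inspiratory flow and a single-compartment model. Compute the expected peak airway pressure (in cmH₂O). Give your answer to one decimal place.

42.0

Total PEEP = 12 cmH2O (set 4 + intrinsic 8); this is the baseline alveolar pressure.
Equation of motion (constant flow): PIP = Vt/C + R·V̇ + PEEP.
PIP = 550/68.8 + 20.6×1.0667 + 12 = 7.994 + 21.974 + 12 = 41.968 cmH2O.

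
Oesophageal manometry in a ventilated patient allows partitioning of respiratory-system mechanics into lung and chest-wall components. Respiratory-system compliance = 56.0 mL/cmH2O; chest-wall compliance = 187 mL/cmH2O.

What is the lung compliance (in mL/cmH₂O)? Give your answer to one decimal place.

79.9

1/CL = 1/Crs − 1/Ccw.
1/CL = 1/56.0 − 1/187 = 0.01251.
CL = 79.936 mL/cmH2O.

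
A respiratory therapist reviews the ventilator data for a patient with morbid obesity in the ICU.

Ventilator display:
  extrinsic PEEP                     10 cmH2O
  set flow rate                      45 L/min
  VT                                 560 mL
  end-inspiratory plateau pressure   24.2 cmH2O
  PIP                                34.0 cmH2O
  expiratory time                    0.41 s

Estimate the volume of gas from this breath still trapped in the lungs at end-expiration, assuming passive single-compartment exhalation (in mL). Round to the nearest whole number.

253

Flow: 45 L/min ÷ 60 = 0.75 L/s.
R = (PIP − Pplat)/V̇ = (34.0 − 24.2) / 0.75 = 9.8/0.75 = 13.067 cmH2O·s/L.
C = Vt/(Pplat − PEEP) = 560.0 / (24.2 − 10) = 560.0/14.2 = 39.437 mL/cmH2O.
τ = R × C = 13.067 × 0.03944 L/cmH2O = 0.5154 s.
Fraction remaining = e^(−Te/τ) = e^(−0.41/0.5154) = 0.4514.
Trapped volume = 560.0 × 0.4514 = 252.78 mL.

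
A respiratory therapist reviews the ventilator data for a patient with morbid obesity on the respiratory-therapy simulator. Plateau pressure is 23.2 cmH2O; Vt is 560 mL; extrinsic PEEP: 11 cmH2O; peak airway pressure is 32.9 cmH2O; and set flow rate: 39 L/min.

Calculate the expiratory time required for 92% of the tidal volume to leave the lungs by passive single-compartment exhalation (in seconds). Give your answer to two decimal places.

1.73

Flow: 39 L/min ÷ 60 = 0.65 L/s.
R = (PIP − Pplat)/V̇ = (32.9 − 23.2) / 0.65 = 9.7/0.65 = 14.923 cmH2O·s/L.
C = Vt/(Pplat − PEEP) = 560.0 / (23.2 − 11) = 560.0/12.2 = 45.902 mL/cmH2O.
τ = R × C = 14.923 × 0.0459 L/cmH2O = 0.685 s.
t = −τ·ln(1 − 0.92) = −0.685·ln(0.08) = 1.73 s.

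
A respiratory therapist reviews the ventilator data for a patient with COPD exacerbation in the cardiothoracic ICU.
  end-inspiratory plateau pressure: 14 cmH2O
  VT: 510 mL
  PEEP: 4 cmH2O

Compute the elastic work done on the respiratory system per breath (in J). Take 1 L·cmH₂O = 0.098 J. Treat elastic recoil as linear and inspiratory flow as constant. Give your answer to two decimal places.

Elastic work ≈ ½ × (Pplat − PEEP) × Vt = 0.5 × (14 − 4) × 0.510 L = 0.5 × 10.0 × 0.510 = 2.55 L·cmH2O.
× 0.098 J/(L·cmH2O) → 0.2499 J.

0.25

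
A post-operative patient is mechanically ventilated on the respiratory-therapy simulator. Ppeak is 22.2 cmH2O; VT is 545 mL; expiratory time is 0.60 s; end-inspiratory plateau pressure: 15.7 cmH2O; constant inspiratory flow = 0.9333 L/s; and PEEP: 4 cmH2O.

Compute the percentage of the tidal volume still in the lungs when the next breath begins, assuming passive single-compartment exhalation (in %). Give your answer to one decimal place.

R = (PIP − Pplat)/V̇ = (22.2 − 15.7) / 0.9333 = 6.5/0.9333 = 6.965 cmH2O·s/L.
C = Vt/(Pplat − PEEP) = 545.0 / (15.7 − 4) = 545.0/11.7 = 46.581 mL/cmH2O.
τ = R × C = 6.965 × 0.04658 L/cmH2O = 0.3244 s.
Fraction remaining at end-expiration = e^(−Te/τ) = e^(−0.60/0.3244) = 0.1573 → 15.73%.

15.7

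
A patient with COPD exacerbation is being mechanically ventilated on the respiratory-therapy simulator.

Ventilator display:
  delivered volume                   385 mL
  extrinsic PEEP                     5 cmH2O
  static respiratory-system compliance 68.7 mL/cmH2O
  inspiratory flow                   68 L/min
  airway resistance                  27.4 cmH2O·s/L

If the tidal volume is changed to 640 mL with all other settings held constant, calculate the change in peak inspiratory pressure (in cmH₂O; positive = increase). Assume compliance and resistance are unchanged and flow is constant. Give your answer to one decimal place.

PIP = Vt/C + R·V̇ + PEEP (constant-flow equation of motion).
Only the elastic term changes: ΔPIP = ΔVt / C = (640 − 385) / 68.7 = 3.712 cmH2O.

3.7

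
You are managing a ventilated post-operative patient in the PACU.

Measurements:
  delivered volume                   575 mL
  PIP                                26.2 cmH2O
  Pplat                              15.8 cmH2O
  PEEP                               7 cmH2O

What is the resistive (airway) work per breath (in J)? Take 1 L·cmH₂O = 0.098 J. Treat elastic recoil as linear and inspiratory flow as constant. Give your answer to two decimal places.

With constant inspiratory flow the resistive pressure is constant at PIP − Pplat = 26.2 − 15.8 = 10.4 cmH2O, so resistive work = 10.4 × 0.575 = 5.98 L·cmH2O.
× 0.098 J/(L·cmH2O) → 0.586 J.

0.59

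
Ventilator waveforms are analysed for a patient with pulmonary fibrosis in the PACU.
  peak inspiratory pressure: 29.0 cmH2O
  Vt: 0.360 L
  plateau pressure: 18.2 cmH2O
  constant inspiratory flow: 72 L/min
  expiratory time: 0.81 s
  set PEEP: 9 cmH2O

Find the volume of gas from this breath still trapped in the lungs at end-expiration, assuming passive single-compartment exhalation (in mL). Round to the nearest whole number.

36

Flow: 72 L/min ÷ 60 = 1.2 L/s.
R = (PIP − Pplat)/V̇ = (29.0 − 18.2) / 1.2 = 10.8/1.2 = 9.0 cmH2O·s/L.
C = Vt/(Pplat − PEEP) = 360.0 / (18.2 − 9) = 360.0/9.2 = 39.13 mL/cmH2O.
τ = R × C = 9.0 × 0.03913 L/cmH2O = 0.3522 s.
Fraction remaining = e^(−Te/τ) = e^(−0.81/0.3522) = 0.1003.
Trapped volume = 360.0 × 0.1003 = 36.108 mL.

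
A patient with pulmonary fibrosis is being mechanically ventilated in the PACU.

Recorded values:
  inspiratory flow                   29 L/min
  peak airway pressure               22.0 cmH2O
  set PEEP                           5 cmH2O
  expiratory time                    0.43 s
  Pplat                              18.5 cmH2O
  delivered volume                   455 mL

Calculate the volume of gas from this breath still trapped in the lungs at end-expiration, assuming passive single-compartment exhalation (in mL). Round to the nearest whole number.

78

Flow: 29 L/min ÷ 60 = 0.4833 L/s.
R = (PIP − Pplat)/V̇ = (22.0 − 18.5) / 0.4833 = 3.5/0.4833 = 7.242 cmH2O·s/L.
C = Vt/(Pplat − PEEP) = 455.0 / (18.5 − 5) = 455.0/13.5 = 33.704 mL/cmH2O.
τ = R × C = 7.242 × 0.0337 L/cmH2O = 0.2441 s.
Fraction remaining = e^(−Te/τ) = e^(−0.43/0.2441) = 0.1718.
Trapped volume = 455.0 × 0.1718 = 78.169 mL.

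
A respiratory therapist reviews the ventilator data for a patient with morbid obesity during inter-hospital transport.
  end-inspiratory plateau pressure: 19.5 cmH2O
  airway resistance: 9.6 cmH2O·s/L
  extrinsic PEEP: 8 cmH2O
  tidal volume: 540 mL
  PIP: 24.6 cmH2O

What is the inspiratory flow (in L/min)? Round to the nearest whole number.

32

flow = (PIP − Pplat) / Raw = (24.6 − 19.5) / 9.6 = 0.5313 L/s × 60 = 31.878 L/min.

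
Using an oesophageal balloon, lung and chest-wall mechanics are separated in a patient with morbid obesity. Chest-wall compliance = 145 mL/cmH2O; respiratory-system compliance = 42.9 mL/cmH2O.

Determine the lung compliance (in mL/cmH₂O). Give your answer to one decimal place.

1/CL = 1/Crs − 1/Ccw.
1/CL = 1/42.9 − 1/145 = 0.01641.
CL = 60.938 mL/cmH2O.

60.9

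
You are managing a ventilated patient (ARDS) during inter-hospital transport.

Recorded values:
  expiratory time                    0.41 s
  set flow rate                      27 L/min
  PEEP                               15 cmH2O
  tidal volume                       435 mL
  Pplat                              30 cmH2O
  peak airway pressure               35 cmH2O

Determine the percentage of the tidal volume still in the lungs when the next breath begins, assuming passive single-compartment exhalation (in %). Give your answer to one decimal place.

28.0

Flow: 27 L/min ÷ 60 = 0.45 L/s.
R = (PIP − Pplat)/V̇ = (35 − 30) / 0.45 = 5.0/0.45 = 11.111 cmH2O·s/L.
C = Vt/(Pplat − PEEP) = 435.0 / (30 − 15) = 435.0/15.0 = 29.0 mL/cmH2O.
τ = R × C = 11.111 × 0.029 L/cmH2O = 0.3222 s.
Fraction remaining at end-expiration = e^(−Te/τ) = e^(−0.41/0.3222) = 0.2801 → 28.01%.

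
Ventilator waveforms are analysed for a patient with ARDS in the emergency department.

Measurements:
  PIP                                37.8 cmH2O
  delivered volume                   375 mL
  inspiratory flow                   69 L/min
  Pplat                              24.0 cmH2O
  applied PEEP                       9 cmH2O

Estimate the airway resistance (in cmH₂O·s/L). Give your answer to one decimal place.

12.0

Flow: 69 L/min ÷ 60 = 1.15 L/s.
Raw = (PIP − Pplat) / flow = (37.8 − 24.0) / 1.15 = 13.8 / 1.15 = 12.0 cmH2O·s/L.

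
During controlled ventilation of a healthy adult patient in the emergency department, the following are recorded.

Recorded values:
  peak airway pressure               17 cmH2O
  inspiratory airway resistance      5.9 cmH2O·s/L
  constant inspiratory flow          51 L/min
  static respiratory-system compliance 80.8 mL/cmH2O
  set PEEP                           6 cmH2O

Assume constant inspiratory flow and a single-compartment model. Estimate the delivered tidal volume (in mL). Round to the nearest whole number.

Flow: 51 L/min ÷ 60 = 0.85 L/s.
Equation of motion (constant flow): PIP = Vt/C + R·V̇ + PEEP.
Vt/C = PIP − R·V̇ − PEEP = 17 − 5.015 − 6 = 5.985 cmH2O.
Vt = C × 5.985 = 80.8 × 5.985 = 483.59 mL.

484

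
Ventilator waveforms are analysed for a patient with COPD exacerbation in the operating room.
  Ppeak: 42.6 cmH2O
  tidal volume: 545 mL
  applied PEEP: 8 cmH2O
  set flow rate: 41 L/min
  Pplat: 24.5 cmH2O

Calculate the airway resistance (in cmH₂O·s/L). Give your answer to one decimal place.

26.5

Flow: 41 L/min ÷ 60 = 0.6833 L/s.
Raw = (PIP − Pplat) / flow = (42.6 − 24.5) / 0.6833 = 18.1 / 0.6833 = 26.489 cmH2O·s/L.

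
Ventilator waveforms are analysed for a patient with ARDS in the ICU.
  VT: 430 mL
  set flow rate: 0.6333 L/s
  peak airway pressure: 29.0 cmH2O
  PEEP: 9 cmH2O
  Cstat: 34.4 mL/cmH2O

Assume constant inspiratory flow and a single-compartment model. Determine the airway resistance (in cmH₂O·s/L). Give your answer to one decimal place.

11.8

Equation of motion (constant flow): PIP = Vt/C + R·V̇ + PEEP.
R·V̇ = PIP − Vt/C − PEEP = 29.0 − 430/34.4 − 9 = 29.0 − 12.5 − 9 = 7.5 cmH2O.
R = 7.5 / 0.6333 = 11.843 cmH2O·s/L.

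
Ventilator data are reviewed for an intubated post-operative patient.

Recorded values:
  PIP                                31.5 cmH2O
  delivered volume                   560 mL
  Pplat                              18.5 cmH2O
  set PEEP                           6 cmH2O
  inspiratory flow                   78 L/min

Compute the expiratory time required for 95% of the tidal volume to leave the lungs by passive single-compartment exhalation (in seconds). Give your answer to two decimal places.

1.34

Flow: 78 L/min ÷ 60 = 1.3 L/s.
R = (PIP − Pplat)/V̇ = (31.5 − 18.5) / 1.3 = 13.0/1.3 = 10.0 cmH2O·s/L.
C = Vt/(Pplat − PEEP) = 560.0 / (18.5 − 6) = 560.0/12.5 = 44.8 mL/cmH2O.
τ = R × C = 10.0 × 0.0448 L/cmH2O = 0.448 s.
t = −τ·ln(1 − 0.95) = −0.448·ln(0.05) = 1.342 s.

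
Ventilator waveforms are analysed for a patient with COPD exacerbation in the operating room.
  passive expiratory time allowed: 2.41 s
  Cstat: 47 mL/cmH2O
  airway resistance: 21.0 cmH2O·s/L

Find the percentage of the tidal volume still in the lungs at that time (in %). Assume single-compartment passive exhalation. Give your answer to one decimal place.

8.7

τ = R × C = 21.0 × 47 mL/cmH2O = 21.0 × 0.047 L/cmH2O = 0.987 s.
Passive exhalation: V(t)/V₀ = e^(−t/τ) = e^(−2.41/0.987) = 0.08701.
Fraction remaining = 0.08701 → 8.701%.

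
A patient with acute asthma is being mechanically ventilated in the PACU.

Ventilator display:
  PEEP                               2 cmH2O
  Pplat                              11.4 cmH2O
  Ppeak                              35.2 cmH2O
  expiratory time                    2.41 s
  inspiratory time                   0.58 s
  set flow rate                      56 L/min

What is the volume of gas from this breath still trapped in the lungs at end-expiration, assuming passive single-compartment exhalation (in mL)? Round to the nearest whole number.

Flow: 56 L/min ÷ 60 = 0.9333 L/s.
Vt = flow × Ti = 0.9333 L/s × 0.58 s × 1000 mL/L = 541.31 mL.
R = (PIP − Pplat)/V̇ = (35.2 − 11.4) / 0.9333 = 23.8/0.9333 = 25.501 cmH2O·s/L.
C = Vt/(Pplat − PEEP) = 541.31 / (11.4 − 2) = 541.31/9.4 = 57.586 mL/cmH2O.
τ = R × C = 25.501 × 0.05759 L/cmH2O = 1.469 s.
Fraction remaining = e^(−Te/τ) = e^(−2.41/1.469) = 0.1939.
Trapped volume = 541.31 × 0.1939 = 104.96 mL.

105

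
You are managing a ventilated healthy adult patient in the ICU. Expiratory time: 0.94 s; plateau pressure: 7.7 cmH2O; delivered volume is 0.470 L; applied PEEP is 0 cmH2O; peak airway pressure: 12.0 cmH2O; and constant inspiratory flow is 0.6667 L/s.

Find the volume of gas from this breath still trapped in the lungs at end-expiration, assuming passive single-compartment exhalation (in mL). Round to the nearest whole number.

43

R = (PIP − Pplat)/V̇ = (12.0 − 7.7) / 0.6667 = 4.3/0.6667 = 6.45 cmH2O·s/L.
C = Vt/(Pplat − PEEP) = 470.0 / (7.7 − 0) = 470.0/7.7 = 61.039 mL/cmH2O.
τ = R × C = 6.45 × 0.06104 L/cmH2O = 0.3937 s.
Fraction remaining = e^(−Te/τ) = e^(−0.94/0.3937) = 0.09185.
Trapped volume = 470.0 × 0.09185 = 43.17 mL.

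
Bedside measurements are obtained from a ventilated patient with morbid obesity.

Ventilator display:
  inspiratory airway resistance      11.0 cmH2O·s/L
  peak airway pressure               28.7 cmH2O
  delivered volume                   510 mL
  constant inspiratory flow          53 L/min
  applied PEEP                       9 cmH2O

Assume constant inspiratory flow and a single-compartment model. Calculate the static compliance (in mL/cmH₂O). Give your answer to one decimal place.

Flow: 53 L/min ÷ 60 = 0.8833 L/s.
Equation of motion (constant flow): PIP = Vt/C + R·V̇ + PEEP.
Vt/C = PIP − R·V̇ − PEEP = 28.7 − 11.0×0.8833 − 9 = 28.7 − 9.716 − 9 = 9.984 cmH2O.
C = Vt / 9.984 = 510 / 9.984 = 51.082 mL/cmH2O.

51.1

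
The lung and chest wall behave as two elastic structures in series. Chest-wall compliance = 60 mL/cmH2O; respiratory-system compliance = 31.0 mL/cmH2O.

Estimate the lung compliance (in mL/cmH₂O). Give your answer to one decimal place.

1/CL = 1/Crs − 1/Ccw.
1/CL = 1/31.0 − 1/60 = 0.01559.
CL = 64.144 mL/cmH2O.

64.1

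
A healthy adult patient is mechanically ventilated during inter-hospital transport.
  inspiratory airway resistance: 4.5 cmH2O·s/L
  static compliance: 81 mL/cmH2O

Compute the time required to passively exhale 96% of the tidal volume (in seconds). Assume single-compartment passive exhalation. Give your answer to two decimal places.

1.17

τ = R × C = 4.5 × 81 mL/cmH2O = 4.5 × 0.081 L/cmH2O = 0.3645 s.
Exhaled fraction f = 1 − e^(−t/τ) → t = −τ·ln(1 − f) = −0.3645·ln(0.04) = 1.173 s.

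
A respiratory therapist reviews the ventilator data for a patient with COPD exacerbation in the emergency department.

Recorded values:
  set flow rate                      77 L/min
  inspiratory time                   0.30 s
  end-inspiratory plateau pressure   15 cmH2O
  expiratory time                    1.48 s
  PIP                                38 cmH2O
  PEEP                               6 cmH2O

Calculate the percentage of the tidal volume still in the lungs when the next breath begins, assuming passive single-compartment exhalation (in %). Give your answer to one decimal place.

14.5

Flow: 77 L/min ÷ 60 = 1.2833 L/s.
Vt = flow × Ti = 1.2833 L/s × 0.30 s × 1000 mL/L = 384.99 mL.
R = (PIP − Pplat)/V̇ = (38 − 15) / 1.2833 = 23.0/1.2833 = 17.923 cmH2O·s/L.
C = Vt/(Pplat − PEEP) = 384.99 / (15 − 6) = 384.99/9.0 = 42.777 mL/cmH2O.
τ = R × C = 17.923 × 0.04278 L/cmH2O = 0.7667 s.
Fraction remaining at end-expiration = e^(−Te/τ) = e^(−1.48/0.7667) = 0.1451 → 14.51%.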